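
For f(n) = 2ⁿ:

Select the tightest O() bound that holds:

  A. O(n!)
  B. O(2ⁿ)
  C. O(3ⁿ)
B

f(n) = 2ⁿ is O(2ⁿ).
All listed options are valid Big-O bounds (upper bounds),
but O(2ⁿ) is the tightest (smallest valid bound).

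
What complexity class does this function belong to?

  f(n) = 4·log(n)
O(log n)

The dominant term in 4·log(n) is 4·log(n), which is Θ(log n).
Constants are absorbed, so the tightest bound is O(log n).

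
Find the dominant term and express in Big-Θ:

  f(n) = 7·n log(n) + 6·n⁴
Θ(n⁴)

Order the terms by growth rate: 7·n log(n) ≺ 6·n⁴.
The fastest-growing term 6·n⁴ dominates as n → ∞; dropping its constant factor gives Θ(n⁴).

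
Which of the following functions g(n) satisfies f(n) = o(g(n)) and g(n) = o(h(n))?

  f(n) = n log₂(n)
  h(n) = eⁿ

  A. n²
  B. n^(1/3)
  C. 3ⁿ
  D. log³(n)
A

We need g(n) with n log₂(n) = o(g(n)) and g(n) = o(eⁿ), i.e. O(n log n) ≺ g ≺ O(eⁿ).
Check each option:
  A. n² — O(n²) is strictly between O(n log n) and O(eⁿ) ✓
  B. n^(1/3) — O(n^(1/3)) does not grow strictly faster than f(n)
  C. 3ⁿ — O(3ⁿ) does not grow strictly slower than h(n)
  D. log³(n) — O(log³ n) does not grow strictly faster than f(n)

Only option A (n²) lies strictly between.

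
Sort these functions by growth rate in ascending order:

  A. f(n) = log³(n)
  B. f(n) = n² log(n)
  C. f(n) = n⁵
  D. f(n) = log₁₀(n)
D < A < B < C

Comparing growth rates:
D = log₁₀(n) is O(log n)
A = log³(n) is O(log³ n)
B = n² log(n) is O(n² log n)
C = n⁵ is O(n⁵)

Therefore, the order from slowest to fastest is: D < A < B < C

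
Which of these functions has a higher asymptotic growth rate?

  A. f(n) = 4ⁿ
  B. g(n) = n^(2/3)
A

f(n) = 4ⁿ is O(4ⁿ), while g(n) = n^(2/3) is O(n^(2/3)).
Since O(4ⁿ) grows faster than O(n^(2/3)), f(n) dominates.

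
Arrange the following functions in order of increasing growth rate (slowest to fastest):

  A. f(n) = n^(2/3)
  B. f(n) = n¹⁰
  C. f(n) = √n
C < A < B

Comparing growth rates:
C = √n is O(√n)
A = n^(2/3) is O(n^(2/3))
B = n¹⁰ is O(n¹⁰)

Therefore, the order from slowest to fastest is: C < A < B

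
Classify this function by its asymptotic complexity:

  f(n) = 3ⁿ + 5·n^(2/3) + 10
O(3ⁿ)

The dominant term in 3ⁿ + 5·n^(2/3) + 10 is 3ⁿ, which is Θ(3ⁿ).
Lower-order terms (5·n^(2/3), 10) are asymptotically negligible.
Constants are absorbed, so the tightest bound is O(3ⁿ).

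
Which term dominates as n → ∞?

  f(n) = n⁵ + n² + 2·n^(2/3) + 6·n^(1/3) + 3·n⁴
n⁵

Looking at each term:
  - n⁵ is O(n⁵)
  - n² is O(n²)
  - 2·n^(2/3) is O(n^(2/3))
  - 6·n^(1/3) is O(n^(1/3))
  - 3·n⁴ is O(n⁴)

The term n⁵ (O(n⁵)) grows fastest and dominates all others.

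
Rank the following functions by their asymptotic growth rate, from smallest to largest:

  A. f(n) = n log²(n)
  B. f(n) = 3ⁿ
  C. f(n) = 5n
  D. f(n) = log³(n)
D < C < A < B

Comparing growth rates:
D = log³(n) is O(log³ n)
C = 5n is O(n)
A = n log²(n) is O(n log² n)
B = 3ⁿ is O(3ⁿ)

Therefore, the order from slowest to fastest is: D < C < A < B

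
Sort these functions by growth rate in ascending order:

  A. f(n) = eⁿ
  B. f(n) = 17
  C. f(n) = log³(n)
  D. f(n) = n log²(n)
B < C < D < A

Comparing growth rates:
B = 17 is O(1)
C = log³(n) is O(log³ n)
D = n log²(n) is O(n log² n)
A = eⁿ is O(eⁿ)

Therefore, the order from slowest to fastest is: B < C < D < A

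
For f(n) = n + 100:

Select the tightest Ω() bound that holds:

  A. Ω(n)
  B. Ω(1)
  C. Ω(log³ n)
A

f(n) = n + 100 is Ω(n).
All listed options are valid Big-Ω bounds (lower bounds),
but Ω(n) is the tightest (largest valid bound).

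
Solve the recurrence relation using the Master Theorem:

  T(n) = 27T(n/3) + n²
Θ(n³)

Master Theorem: a = 27, b = 3, f(n) = n².
Compute the critical exponent d = log₃(27) = 3.
Compare f(n) = Θ(n²) against n^d:
  k = 2 < d = 3, so f(n) = O(n^(d-ε)) — Case 1.
  The recursion cost dominates: T(n) = Θ(n^d) = Θ(n³).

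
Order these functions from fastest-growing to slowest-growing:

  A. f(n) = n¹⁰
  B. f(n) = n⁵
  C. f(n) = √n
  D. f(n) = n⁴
A > B > D > C

Comparing growth rates:
A = n¹⁰ is O(n¹⁰)
B = n⁵ is O(n⁵)
D = n⁴ is O(n⁴)
C = √n is O(√n)

Therefore, the order from fastest to slowest is: A > B > D > C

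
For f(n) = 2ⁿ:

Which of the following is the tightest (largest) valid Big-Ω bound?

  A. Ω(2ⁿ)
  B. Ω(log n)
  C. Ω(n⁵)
A

f(n) = 2ⁿ is Ω(2ⁿ).
All listed options are valid Big-Ω bounds (lower bounds),
but Ω(2ⁿ) is the tightest (largest valid bound).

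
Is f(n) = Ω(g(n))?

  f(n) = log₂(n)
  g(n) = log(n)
True

f(n) = log₂(n) and g(n) = log(n) are both O(log n).
Big-Ω permits equal growth rates (f ≥ c·g for some c > 0), so f(n) = Ω(g(n)) is true.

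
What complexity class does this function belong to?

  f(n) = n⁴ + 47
O(n⁴)

The dominant term in n⁴ + 47 is n⁴, which is Θ(n⁴).
Lower-order terms (47) are asymptotically negligible.
Constants are absorbed, so the tightest bound is O(n⁴).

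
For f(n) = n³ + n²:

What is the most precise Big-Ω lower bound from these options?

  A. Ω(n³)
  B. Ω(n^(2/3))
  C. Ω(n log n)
A

f(n) = n³ + n² is Ω(n³).
All listed options are valid Big-Ω bounds (lower bounds),
but Ω(n³) is the tightest (largest valid bound).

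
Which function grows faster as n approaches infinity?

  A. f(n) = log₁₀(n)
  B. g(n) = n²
B

f(n) = log₁₀(n) is O(log n), while g(n) = n² is O(n²).
Since O(n²) grows faster than O(log n), g(n) dominates.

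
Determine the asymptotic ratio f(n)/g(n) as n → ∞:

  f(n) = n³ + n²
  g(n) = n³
1

Since n³ + n² and n³ have the same growth rate (O(n³)),
the ratio converges to a constant: 1.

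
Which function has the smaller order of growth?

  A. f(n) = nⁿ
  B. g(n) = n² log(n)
B

f(n) = nⁿ is O(nⁿ), while g(n) = n² log(n) is O(n² log n).
Since O(n² log n) grows slower than O(nⁿ), g(n) is dominated.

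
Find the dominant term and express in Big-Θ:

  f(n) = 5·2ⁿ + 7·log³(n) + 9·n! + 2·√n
Θ(n!)

Order the terms by growth rate: 7·log³(n) ≺ 2·√n ≺ 5·2ⁿ ≺ 9·n!.
The fastest-growing term 9·n! dominates as n → ∞; dropping its constant factor gives Θ(n!).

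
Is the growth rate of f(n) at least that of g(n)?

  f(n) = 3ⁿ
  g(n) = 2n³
True

f(n) = 3ⁿ is O(3ⁿ), and g(n) = 2n³ is O(n³).
Since O(3ⁿ) grows at least as fast as O(n³), f(n) = Ω(g(n)) is true.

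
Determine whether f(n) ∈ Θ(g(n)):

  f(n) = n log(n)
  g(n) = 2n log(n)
True

f(n) = n log(n) and g(n) = 2n log(n) are both O(n log n).
Since they have the same asymptotic growth rate, f(n) = Θ(g(n)) is true.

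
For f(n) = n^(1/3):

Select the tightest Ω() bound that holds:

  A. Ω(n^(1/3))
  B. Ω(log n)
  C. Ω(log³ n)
A

f(n) = n^(1/3) is Ω(n^(1/3)).
All listed options are valid Big-Ω bounds (lower bounds),
but Ω(n^(1/3)) is the tightest (largest valid bound).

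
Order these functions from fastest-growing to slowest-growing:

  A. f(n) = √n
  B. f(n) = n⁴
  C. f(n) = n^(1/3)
B > A > C

Comparing growth rates:
B = n⁴ is O(n⁴)
A = √n is O(√n)
C = n^(1/3) is O(n^(1/3))

Therefore, the order from fastest to slowest is: B > A > C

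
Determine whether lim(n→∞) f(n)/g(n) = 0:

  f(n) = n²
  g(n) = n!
True

f(n) = n² is O(n²), and g(n) = n! is O(n!).
Since O(n²) grows strictly slower than O(n!), f(n) = o(g(n)) is true.
This means lim(n→∞) f(n)/g(n) = 0.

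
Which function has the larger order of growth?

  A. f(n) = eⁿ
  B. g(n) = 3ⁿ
B

f(n) = eⁿ is O(eⁿ), while g(n) = 3ⁿ is O(3ⁿ).
Since O(3ⁿ) grows faster than O(eⁿ), g(n) dominates.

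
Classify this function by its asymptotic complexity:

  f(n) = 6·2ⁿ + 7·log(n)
O(2ⁿ)

The dominant term in 6·2ⁿ + 7·log(n) is 6·2ⁿ, which is Θ(2ⁿ).
Lower-order terms (7·log(n)) are asymptotically negligible.
Constants are absorbed, so the tightest bound is O(2ⁿ).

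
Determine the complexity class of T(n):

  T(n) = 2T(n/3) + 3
Θ(n^log₃(2))

Master Theorem: a = 2, b = 3, f(n) = 3.
Compute the critical exponent d = log₃(2) = 0.631.
Compare f(n) = Θ(1) against n^d:
  k = 0 < d = 0.631, so f(n) = O(n^(d-ε)) — Case 1.
  The recursion cost dominates: T(n) = Θ(n^d) = Θ(n^log₃(2)).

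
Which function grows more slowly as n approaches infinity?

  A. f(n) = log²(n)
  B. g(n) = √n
A

f(n) = log²(n) is O(log² n), while g(n) = √n is O(√n).
Since O(log² n) grows slower than O(√n), f(n) is dominated.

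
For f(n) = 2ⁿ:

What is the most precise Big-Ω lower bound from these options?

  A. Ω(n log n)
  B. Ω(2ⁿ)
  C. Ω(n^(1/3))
B

f(n) = 2ⁿ is Ω(2ⁿ).
All listed options are valid Big-Ω bounds (lower bounds),
but Ω(2ⁿ) is the tightest (largest valid bound).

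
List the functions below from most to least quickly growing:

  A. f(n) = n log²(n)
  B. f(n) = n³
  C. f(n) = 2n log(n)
B > A > C

Comparing growth rates:
B = n³ is O(n³)
A = n log²(n) is O(n log² n)
C = 2n log(n) is O(n log n)

Therefore, the order from fastest to slowest is: B > A > C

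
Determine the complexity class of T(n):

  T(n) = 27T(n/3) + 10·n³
Θ(n³ log n)

Master Theorem: a = 27, b = 3, f(n) = 10·n³.
Compute the critical exponent d = log₃(27) = 3.
Compare f(n) = Θ(n³) against n^d:
  k = 3 = d, so f(n) = Θ(n^d) — Case 2.
  Work is balanced across levels: T(n) = Θ(n^d log n) = Θ(n³ log n).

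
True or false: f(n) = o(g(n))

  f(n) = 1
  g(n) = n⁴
True

f(n) = 1 is O(1), and g(n) = n⁴ is O(n⁴).
Since O(1) grows strictly slower than O(n⁴), f(n) = o(g(n)) is true.
This means lim(n→∞) f(n)/g(n) = 0.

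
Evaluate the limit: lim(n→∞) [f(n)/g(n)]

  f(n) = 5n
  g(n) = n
5

Since 5n and n have the same growth rate (O(n)),
the ratio converges to a constant: 5.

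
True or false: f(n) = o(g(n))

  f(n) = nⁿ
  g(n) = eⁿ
False

f(n) = nⁿ is O(nⁿ), and g(n) = eⁿ is O(eⁿ).
Since O(nⁿ) grows faster than or equal to O(eⁿ), f(n) = o(g(n)) is false.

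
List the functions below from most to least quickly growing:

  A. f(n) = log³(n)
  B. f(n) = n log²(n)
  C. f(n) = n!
C > B > A

Comparing growth rates:
C = n! is O(n!)
B = n log²(n) is O(n log² n)
A = log³(n) is O(log³ n)

Therefore, the order from fastest to slowest is: C > B > A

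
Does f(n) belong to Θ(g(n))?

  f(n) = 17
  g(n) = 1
True

f(n) = 17 and g(n) = 1 are both O(1).
Since they have the same asymptotic growth rate, f(n) = Θ(g(n)) is true.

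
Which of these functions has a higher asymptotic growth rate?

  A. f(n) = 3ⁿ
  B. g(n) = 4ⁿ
B

f(n) = 3ⁿ is O(3ⁿ), while g(n) = 4ⁿ is O(4ⁿ).
Since O(4ⁿ) grows faster than O(3ⁿ), g(n) dominates.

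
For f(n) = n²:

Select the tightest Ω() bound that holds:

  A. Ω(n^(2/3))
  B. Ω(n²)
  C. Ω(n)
B

f(n) = n² is Ω(n²).
All listed options are valid Big-Ω bounds (lower bounds),
but Ω(n²) is the tightest (largest valid bound).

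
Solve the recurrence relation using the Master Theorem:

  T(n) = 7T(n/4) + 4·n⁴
Θ(n⁴)

Master Theorem: a = 7, b = 4, f(n) = 4·n⁴.
Compute the critical exponent d = log₄(7) = 1.404.
Compare f(n) = Θ(n⁴) against n^d:
  k = 4 > d = 1.404, so f(n) = Ω(n^(d+ε)) — Case 3.
  Regularity: a·(n/b)^4/n^4 = a/b^4 = 7/256 < 1 ✓.
  The top-level work dominates: T(n) = Θ(f(n)) = Θ(n⁴).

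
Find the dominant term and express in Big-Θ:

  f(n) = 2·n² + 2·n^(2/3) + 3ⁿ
Θ(3ⁿ)

Order the terms by growth rate: 2·n^(2/3) ≺ 2·n² ≺ 3ⁿ.
The fastest-growing term 3ⁿ dominates as n → ∞; dropping its constant factor gives Θ(3ⁿ).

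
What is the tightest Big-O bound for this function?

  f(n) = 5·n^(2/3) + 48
O(n^(2/3))

The dominant term in 5·n^(2/3) + 48 is 5·n^(2/3), which is Θ(n^(2/3)).
Lower-order terms (48) are asymptotically negligible.
Constants are absorbed, so the tightest bound is O(n^(2/3)).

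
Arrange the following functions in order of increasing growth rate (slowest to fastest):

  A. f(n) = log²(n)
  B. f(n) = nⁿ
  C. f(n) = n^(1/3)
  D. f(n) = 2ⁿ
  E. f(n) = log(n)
E < A < C < D < B

Comparing growth rates:
E = log(n) is O(log n)
A = log²(n) is O(log² n)
C = n^(1/3) is O(n^(1/3))
D = 2ⁿ is O(2ⁿ)
B = nⁿ is O(nⁿ)

Therefore, the order from slowest to fastest is: E < A < C < D < B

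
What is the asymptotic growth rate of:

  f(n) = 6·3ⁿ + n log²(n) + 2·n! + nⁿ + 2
Θ(nⁿ)

Order the terms by growth rate: 2 ≺ n log²(n) ≺ 6·3ⁿ ≺ 2·n! ≺ nⁿ.
The fastest-growing term nⁿ dominates as n → ∞; dropping its constant factor gives Θ(nⁿ).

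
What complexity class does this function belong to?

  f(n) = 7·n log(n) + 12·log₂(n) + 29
O(n log n)

The dominant term in 7·n log(n) + 12·log₂(n) + 29 is 7·n log(n), which is Θ(n log n).
Lower-order terms (12·log₂(n), 29) are asymptotically negligible.
Constants are absorbed, so the tightest bound is O(n log n).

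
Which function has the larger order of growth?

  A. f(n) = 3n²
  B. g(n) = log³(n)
A

f(n) = 3n² is O(n²), while g(n) = log³(n) is O(log³ n).
Since O(n²) grows faster than O(log³ n), f(n) dominates.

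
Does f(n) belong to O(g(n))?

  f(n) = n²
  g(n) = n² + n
True

f(n) = n² and g(n) = n² + n are both O(n²).
Big-O permits equal growth rates (f ≤ c·g for some c), so f(n) = O(g(n)) is true.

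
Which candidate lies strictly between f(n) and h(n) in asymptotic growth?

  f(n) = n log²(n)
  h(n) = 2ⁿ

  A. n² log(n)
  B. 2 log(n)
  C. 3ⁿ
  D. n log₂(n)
A

We need g(n) with n log²(n) = o(g(n)) and g(n) = o(2ⁿ), i.e. O(n log² n) ≺ g ≺ O(2ⁿ).
Check each option:
  A. n² log(n) — O(n² log n) is strictly between O(n log² n) and O(2ⁿ) ✓
  B. 2 log(n) — O(log n) does not grow strictly faster than f(n)
  C. 3ⁿ — O(3ⁿ) does not grow strictly slower than h(n)
  D. n log₂(n) — O(n log n) does not grow strictly faster than f(n)

Only option A (n² log(n)) lies strictly between.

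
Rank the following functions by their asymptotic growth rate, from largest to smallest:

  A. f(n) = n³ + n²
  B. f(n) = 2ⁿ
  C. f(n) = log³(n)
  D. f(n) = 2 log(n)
B > A > C > D

Comparing growth rates:
B = 2ⁿ is O(2ⁿ)
A = n³ + n² is O(n³)
C = log³(n) is O(log³ n)
D = 2 log(n) is O(log n)

Therefore, the order from fastest to slowest is: B > A > C > D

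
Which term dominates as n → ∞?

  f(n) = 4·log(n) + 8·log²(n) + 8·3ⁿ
8·3ⁿ

Looking at each term:
  - 4·log(n) is O(log n)
  - 8·log²(n) is O(log² n)
  - 8·3ⁿ is O(3ⁿ)

The term 8·3ⁿ (O(3ⁿ)) grows fastest and dominates all others.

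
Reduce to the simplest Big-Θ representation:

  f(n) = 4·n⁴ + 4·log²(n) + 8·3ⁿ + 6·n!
Θ(n!)

Order the terms by growth rate: 4·log²(n) ≺ 4·n⁴ ≺ 8·3ⁿ ≺ 6·n!.
The fastest-growing term 6·n! dominates as n → ∞; dropping its constant factor gives Θ(n!).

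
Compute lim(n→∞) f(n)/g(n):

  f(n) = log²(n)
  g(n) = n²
0

Since log²(n) (O(log² n)) grows slower than n² (O(n²)),
the ratio f(n)/g(n) → 0 as n → ∞.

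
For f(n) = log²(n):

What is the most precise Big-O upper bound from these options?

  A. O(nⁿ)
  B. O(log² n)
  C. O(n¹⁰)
B

f(n) = log²(n) is O(log² n).
All listed options are valid Big-O bounds (upper bounds),
but O(log² n) is the tightest (smallest valid bound).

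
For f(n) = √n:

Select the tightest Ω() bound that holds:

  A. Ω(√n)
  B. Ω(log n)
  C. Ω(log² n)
A

f(n) = √n is Ω(√n).
All listed options are valid Big-Ω bounds (lower bounds),
but Ω(√n) is the tightest (largest valid bound).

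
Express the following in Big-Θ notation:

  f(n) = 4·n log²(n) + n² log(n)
Θ(n² log n)

Order the terms by growth rate: 4·n log²(n) ≺ n² log(n).
The fastest-growing term n² log(n) dominates as n → ∞; dropping its constant factor gives Θ(n² log n).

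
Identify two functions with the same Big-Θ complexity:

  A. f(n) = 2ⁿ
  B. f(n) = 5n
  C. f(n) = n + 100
B and C

Examining each function:
  A. 2ⁿ is O(2ⁿ)
  B. 5n is O(n)
  C. n + 100 is O(n)

Functions B and C both have the same complexity class.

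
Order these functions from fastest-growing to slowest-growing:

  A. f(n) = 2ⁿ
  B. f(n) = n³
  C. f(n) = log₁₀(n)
A > B > C

Comparing growth rates:
A = 2ⁿ is O(2ⁿ)
B = n³ is O(n³)
C = log₁₀(n) is O(log n)

Therefore, the order from fastest to slowest is: A > B > C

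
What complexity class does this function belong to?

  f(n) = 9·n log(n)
O(n log n)

The dominant term in 9·n log(n) is 9·n log(n), which is Θ(n log n).
Constants are absorbed, so the tightest bound is O(n log n).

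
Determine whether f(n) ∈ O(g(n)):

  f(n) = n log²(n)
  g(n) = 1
False

f(n) = n log²(n) is O(n log² n), and g(n) = 1 is O(1).
Since O(n log² n) grows faster than O(1), f(n) = O(g(n)) is false.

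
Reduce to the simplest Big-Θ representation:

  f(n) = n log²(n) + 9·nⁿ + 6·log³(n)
Θ(nⁿ)

Order the terms by growth rate: 6·log³(n) ≺ n log²(n) ≺ 9·nⁿ.
The fastest-growing term 9·nⁿ dominates as n → ∞; dropping its constant factor gives Θ(nⁿ).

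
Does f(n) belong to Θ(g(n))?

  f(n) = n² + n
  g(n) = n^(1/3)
False

f(n) = n² + n is O(n²), and g(n) = n^(1/3) is O(n^(1/3)).
Since they have different growth rates, f(n) = Θ(g(n)) is false.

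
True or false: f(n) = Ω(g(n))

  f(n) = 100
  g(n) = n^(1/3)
False

f(n) = 100 is O(1), and g(n) = n^(1/3) is O(n^(1/3)).
Since O(1) grows slower than O(n^(1/3)), f(n) = Ω(g(n)) is false.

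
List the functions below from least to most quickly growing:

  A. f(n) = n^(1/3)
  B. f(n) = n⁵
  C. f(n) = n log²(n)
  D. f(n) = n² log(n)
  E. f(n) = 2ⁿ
A < C < D < B < E

Comparing growth rates:
A = n^(1/3) is O(n^(1/3))
C = n log²(n) is O(n log² n)
D = n² log(n) is O(n² log n)
B = n⁵ is O(n⁵)
E = 2ⁿ is O(2ⁿ)

Therefore, the order from slowest to fastest is: A < C < D < B < E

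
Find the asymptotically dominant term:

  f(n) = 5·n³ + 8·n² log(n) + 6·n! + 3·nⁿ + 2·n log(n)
3·nⁿ

Looking at each term:
  - 5·n³ is O(n³)
  - 8·n² log(n) is O(n² log n)
  - 6·n! is O(n!)
  - 3·nⁿ is O(nⁿ)
  - 2·n log(n) is O(n log n)

The term 3·nⁿ (O(nⁿ)) grows fastest and dominates all others.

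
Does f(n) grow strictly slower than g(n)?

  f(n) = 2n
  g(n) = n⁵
True

f(n) = 2n is O(n), and g(n) = n⁵ is O(n⁵).
Since O(n) grows strictly slower than O(n⁵), f(n) = o(g(n)) is true.
This means lim(n→∞) f(n)/g(n) = 0.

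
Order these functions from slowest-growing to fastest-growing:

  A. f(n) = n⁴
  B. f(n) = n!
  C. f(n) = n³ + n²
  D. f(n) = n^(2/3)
D < C < A < B

Comparing growth rates:
D = n^(2/3) is O(n^(2/3))
C = n³ + n² is O(n³)
A = n⁴ is O(n⁴)
B = n! is O(n!)

Therefore, the order from slowest to fastest is: D < C < A < B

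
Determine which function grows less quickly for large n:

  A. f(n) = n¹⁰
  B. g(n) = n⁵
B

f(n) = n¹⁰ is O(n¹⁰), while g(n) = n⁵ is O(n⁵).
Since O(n⁵) grows slower than O(n¹⁰), g(n) is dominated.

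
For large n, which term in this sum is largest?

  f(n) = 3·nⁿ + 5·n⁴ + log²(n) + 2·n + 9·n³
3·nⁿ

Looking at each term:
  - 3·nⁿ is O(nⁿ)
  - 5·n⁴ is O(n⁴)
  - log²(n) is O(log² n)
  - 2·n is O(n)
  - 9·n³ is O(n³)

The term 3·nⁿ (O(nⁿ)) grows fastest and dominates all others.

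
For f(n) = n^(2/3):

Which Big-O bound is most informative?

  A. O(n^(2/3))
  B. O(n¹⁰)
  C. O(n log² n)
A

f(n) = n^(2/3) is O(n^(2/3)).
All listed options are valid Big-O bounds (upper bounds),
but O(n^(2/3)) is the tightest (smallest valid bound).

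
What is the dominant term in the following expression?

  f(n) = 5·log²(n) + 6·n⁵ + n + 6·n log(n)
6·n⁵

Looking at each term:
  - 5·log²(n) is O(log² n)
  - 6·n⁵ is O(n⁵)
  - n is O(n)
  - 6·n log(n) is O(n log n)

The term 6·n⁵ (O(n⁵)) grows fastest and dominates all others.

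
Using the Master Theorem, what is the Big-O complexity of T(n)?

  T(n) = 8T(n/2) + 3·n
Θ(n³)

Master Theorem: a = 8, b = 2, f(n) = 3·n.
Compute the critical exponent d = log₂(8) = 3.
Compare f(n) = Θ(n) against n^d:
  k = 1 < d = 3, so f(n) = O(n^(d-ε)) — Case 1.
  The recursion cost dominates: T(n) = Θ(n^d) = Θ(n³).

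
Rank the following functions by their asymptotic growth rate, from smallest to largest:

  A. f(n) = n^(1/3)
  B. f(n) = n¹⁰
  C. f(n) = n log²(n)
A < C < B

Comparing growth rates:
A = n^(1/3) is O(n^(1/3))
C = n log²(n) is O(n log² n)
B = n¹⁰ is O(n¹⁰)

Therefore, the order from slowest to fastest is: A < C < B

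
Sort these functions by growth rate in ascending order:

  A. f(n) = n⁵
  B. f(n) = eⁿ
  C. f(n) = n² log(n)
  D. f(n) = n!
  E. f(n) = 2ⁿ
C < A < E < B < D

Comparing growth rates:
C = n² log(n) is O(n² log n)
A = n⁵ is O(n⁵)
E = 2ⁿ is O(2ⁿ)
B = eⁿ is O(eⁿ)
D = n! is O(n!)

Therefore, the order from slowest to fastest is: C < A < E < B < D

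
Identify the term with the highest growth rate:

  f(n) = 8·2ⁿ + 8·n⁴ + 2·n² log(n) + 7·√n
8·2ⁿ

Looking at each term:
  - 8·2ⁿ is O(2ⁿ)
  - 8·n⁴ is O(n⁴)
  - 2·n² log(n) is O(n² log n)
  - 7·√n is O(√n)

The term 8·2ⁿ (O(2ⁿ)) grows fastest and dominates all others.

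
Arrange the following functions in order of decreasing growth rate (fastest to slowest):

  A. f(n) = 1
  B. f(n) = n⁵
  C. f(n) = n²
B > C > A

Comparing growth rates:
B = n⁵ is O(n⁵)
C = n² is O(n²)
A = 1 is O(1)

Therefore, the order from fastest to slowest is: B > C > A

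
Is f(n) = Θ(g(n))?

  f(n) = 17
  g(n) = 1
True

f(n) = 17 and g(n) = 1 are both O(1).
Since they have the same asymptotic growth rate, f(n) = Θ(g(n)) is true.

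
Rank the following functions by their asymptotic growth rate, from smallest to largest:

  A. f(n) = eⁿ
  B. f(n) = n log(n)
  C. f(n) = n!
B < A < C

Comparing growth rates:
B = n log(n) is O(n log n)
A = eⁿ is O(eⁿ)
C = n! is O(n!)

Therefore, the order from slowest to fastest is: B < A < C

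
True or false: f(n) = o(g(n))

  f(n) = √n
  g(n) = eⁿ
True

f(n) = √n is O(√n), and g(n) = eⁿ is O(eⁿ).
Since O(√n) grows strictly slower than O(eⁿ), f(n) = o(g(n)) is true.
This means lim(n→∞) f(n)/g(n) = 0.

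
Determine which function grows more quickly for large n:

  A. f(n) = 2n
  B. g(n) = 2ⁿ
B

f(n) = 2n is O(n), while g(n) = 2ⁿ is O(2ⁿ).
Since O(2ⁿ) grows faster than O(n), g(n) dominates.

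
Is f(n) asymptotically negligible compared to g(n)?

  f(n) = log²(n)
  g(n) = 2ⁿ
True

f(n) = log²(n) is O(log² n), and g(n) = 2ⁿ is O(2ⁿ).
Since O(log² n) grows strictly slower than O(2ⁿ), f(n) = o(g(n)) is true.
This means lim(n→∞) f(n)/g(n) = 0.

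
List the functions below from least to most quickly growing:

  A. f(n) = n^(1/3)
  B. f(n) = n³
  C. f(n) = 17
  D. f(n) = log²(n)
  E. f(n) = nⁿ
C < D < A < B < E

Comparing growth rates:
C = 17 is O(1)
D = log²(n) is O(log² n)
A = n^(1/3) is O(n^(1/3))
B = n³ is O(n³)
E = nⁿ is O(nⁿ)

Therefore, the order from slowest to fastest is: C < D < A < B < E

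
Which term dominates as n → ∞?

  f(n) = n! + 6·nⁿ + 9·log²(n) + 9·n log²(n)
6·nⁿ

Looking at each term:
  - n! is O(n!)
  - 6·nⁿ is O(nⁿ)
  - 9·log²(n) is O(log² n)
  - 9·n log²(n) is O(n log² n)

The term 6·nⁿ (O(nⁿ)) grows fastest and dominates all others.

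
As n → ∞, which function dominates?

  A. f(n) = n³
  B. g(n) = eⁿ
B

f(n) = n³ is O(n³), while g(n) = eⁿ is O(eⁿ).
Since O(eⁿ) grows faster than O(n³), g(n) dominates.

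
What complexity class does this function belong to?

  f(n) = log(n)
O(log n)

The dominant term in log(n) is log(n), which is Θ(log n).
Constants are absorbed, so the tightest bound is O(log n).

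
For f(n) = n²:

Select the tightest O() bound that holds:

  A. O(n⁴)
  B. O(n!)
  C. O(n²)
C

f(n) = n² is O(n²).
All listed options are valid Big-O bounds (upper bounds),
but O(n²) is the tightest (smallest valid bound).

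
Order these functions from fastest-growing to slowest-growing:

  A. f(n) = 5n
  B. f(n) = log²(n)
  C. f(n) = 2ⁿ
C > A > B

Comparing growth rates:
C = 2ⁿ is O(2ⁿ)
A = 5n is O(n)
B = log²(n) is O(log² n)

Therefore, the order from fastest to slowest is: C > A > B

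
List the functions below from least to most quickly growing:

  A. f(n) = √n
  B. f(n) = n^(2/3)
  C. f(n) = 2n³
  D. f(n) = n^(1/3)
D < A < B < C

Comparing growth rates:
D = n^(1/3) is O(n^(1/3))
A = √n is O(√n)
B = n^(2/3) is O(n^(2/3))
C = 2n³ is O(n³)

Therefore, the order from slowest to fastest is: D < A < B < C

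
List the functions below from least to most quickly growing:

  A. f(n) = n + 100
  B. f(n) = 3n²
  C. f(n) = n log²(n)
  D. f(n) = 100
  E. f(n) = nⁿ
D < A < C < B < E

Comparing growth rates:
D = 100 is O(1)
A = n + 100 is O(n)
C = n log²(n) is O(n log² n)
B = 3n² is O(n²)
E = nⁿ is O(nⁿ)

Therefore, the order from slowest to fastest is: D < A < C < B < E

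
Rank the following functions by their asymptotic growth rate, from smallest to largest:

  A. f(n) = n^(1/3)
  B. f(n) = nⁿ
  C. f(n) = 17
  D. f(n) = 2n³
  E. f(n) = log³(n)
C < E < A < D < B

Comparing growth rates:
C = 17 is O(1)
E = log³(n) is O(log³ n)
A = n^(1/3) is O(n^(1/3))
D = 2n³ is O(n³)
B = nⁿ is O(nⁿ)

Therefore, the order from slowest to fastest is: C < E < A < D < B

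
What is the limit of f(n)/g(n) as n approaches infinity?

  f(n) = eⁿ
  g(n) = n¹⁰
∞

Since eⁿ (O(eⁿ)) grows faster than n¹⁰ (O(n¹⁰)),
the ratio f(n)/g(n) → ∞ as n → ∞.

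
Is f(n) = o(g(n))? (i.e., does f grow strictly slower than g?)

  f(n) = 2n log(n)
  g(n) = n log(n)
False

f(n) = 2n log(n) is O(n log n), and g(n) = n log(n) is O(n log n).
Since they have the same growth rate, f(n) = o(g(n)) is false.
(f = o(g) requires f to grow strictly slower, not equal.)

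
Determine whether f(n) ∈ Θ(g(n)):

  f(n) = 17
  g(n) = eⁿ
False

f(n) = 17 is O(1), and g(n) = eⁿ is O(eⁿ).
Since they have different growth rates, f(n) = Θ(g(n)) is false.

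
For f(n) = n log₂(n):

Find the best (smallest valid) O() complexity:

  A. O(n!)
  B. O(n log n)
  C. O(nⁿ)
B

f(n) = n log₂(n) is O(n log n).
All listed options are valid Big-O bounds (upper bounds),
but O(n log n) is the tightest (smallest valid bound).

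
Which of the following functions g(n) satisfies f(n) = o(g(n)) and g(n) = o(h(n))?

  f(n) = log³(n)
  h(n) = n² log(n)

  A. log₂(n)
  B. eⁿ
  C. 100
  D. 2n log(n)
D

We need g(n) with log³(n) = o(g(n)) and g(n) = o(n² log(n)), i.e. O(log³ n) ≺ g ≺ O(n² log n).
Check each option:
  A. log₂(n) — O(log n) does not grow strictly faster than f(n)
  B. eⁿ — O(eⁿ) does not grow strictly slower than h(n)
  C. 100 — O(1) does not grow strictly faster than f(n)
  D. 2n log(n) — O(n log n) is strictly between O(log³ n) and O(n² log n) ✓

Only option D (2n log(n)) lies strictly between.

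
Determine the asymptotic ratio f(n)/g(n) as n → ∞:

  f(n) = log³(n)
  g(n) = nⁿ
0

Since log³(n) (O(log³ n)) grows slower than nⁿ (O(nⁿ)),
the ratio f(n)/g(n) → 0 as n → ∞.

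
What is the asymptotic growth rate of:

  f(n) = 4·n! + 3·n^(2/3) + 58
Θ(n!)

Order the terms by growth rate: 58 ≺ 3·n^(2/3) ≺ 4·n!.
The fastest-growing term 4·n! dominates as n → ∞; dropping its constant factor gives Θ(n!).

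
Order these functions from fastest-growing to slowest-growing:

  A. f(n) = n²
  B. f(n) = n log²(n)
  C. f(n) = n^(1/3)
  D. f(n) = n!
D > A > B > C

Comparing growth rates:
D = n! is O(n!)
A = n² is O(n²)
B = n log²(n) is O(n log² n)
C = n^(1/3) is O(n^(1/3))

Therefore, the order from fastest to slowest is: D > A > B > C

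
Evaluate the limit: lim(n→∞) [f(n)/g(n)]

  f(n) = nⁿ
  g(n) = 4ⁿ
∞

Since nⁿ (O(nⁿ)) grows faster than 4ⁿ (O(4ⁿ)),
the ratio f(n)/g(n) → ∞ as n → ∞.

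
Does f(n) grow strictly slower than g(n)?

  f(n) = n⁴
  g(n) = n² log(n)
False

f(n) = n⁴ is O(n⁴), and g(n) = n² log(n) is O(n² log n).
Since O(n⁴) grows faster than or equal to O(n² log n), f(n) = o(g(n)) is false.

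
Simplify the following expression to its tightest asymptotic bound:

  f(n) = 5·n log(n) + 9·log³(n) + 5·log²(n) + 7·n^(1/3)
Θ(n log n)

Order the terms by growth rate: 5·log²(n) ≺ 9·log³(n) ≺ 7·n^(1/3) ≺ 5·n log(n).
The fastest-growing term 5·n log(n) dominates as n → ∞; dropping its constant factor gives Θ(n log n).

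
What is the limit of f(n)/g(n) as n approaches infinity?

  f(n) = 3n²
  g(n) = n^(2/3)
∞

Since 3n² (O(n²)) grows faster than n^(2/3) (O(n^(2/3))),
the ratio f(n)/g(n) → ∞ as n → ∞.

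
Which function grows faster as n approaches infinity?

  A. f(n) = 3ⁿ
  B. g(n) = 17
A

f(n) = 3ⁿ is O(3ⁿ), while g(n) = 17 is O(1).
Since O(3ⁿ) grows faster than O(1), f(n) dominates.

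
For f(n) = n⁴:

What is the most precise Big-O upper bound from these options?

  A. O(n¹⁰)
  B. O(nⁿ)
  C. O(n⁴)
C

f(n) = n⁴ is O(n⁴).
All listed options are valid Big-O bounds (upper bounds),
but O(n⁴) is the tightest (smallest valid bound).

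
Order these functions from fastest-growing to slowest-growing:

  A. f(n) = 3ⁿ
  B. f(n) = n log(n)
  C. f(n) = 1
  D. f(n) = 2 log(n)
A > B > D > C

Comparing growth rates:
A = 3ⁿ is O(3ⁿ)
B = n log(n) is O(n log n)
D = 2 log(n) is O(log n)
C = 1 is O(1)

Therefore, the order from fastest to slowest is: A > B > D > C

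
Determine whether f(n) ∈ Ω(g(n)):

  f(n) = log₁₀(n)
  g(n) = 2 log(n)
True

f(n) = log₁₀(n) and g(n) = 2 log(n) are both O(log n).
Big-Ω permits equal growth rates (f ≥ c·g for some c > 0), so f(n) = Ω(g(n)) is true.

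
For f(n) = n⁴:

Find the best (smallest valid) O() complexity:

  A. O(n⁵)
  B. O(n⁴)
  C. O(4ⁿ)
B

f(n) = n⁴ is O(n⁴).
All listed options are valid Big-O bounds (upper bounds),
but O(n⁴) is the tightest (smallest valid bound).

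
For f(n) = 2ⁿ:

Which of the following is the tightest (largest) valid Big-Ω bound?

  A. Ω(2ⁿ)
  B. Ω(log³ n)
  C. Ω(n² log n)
A

f(n) = 2ⁿ is Ω(2ⁿ).
All listed options are valid Big-Ω bounds (lower bounds),
but Ω(2ⁿ) is the tightest (largest valid bound).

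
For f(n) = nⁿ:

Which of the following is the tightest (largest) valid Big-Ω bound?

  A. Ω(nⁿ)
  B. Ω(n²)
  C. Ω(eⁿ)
A

f(n) = nⁿ is Ω(nⁿ).
All listed options are valid Big-Ω bounds (lower bounds),
but Ω(nⁿ) is the tightest (largest valid bound).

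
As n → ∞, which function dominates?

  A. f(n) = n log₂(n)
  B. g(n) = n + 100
A

f(n) = n log₂(n) is O(n log n), while g(n) = n + 100 is O(n).
Since O(n log n) grows faster than O(n), f(n) dominates.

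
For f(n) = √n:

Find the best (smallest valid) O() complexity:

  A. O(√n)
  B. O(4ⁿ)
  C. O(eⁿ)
A

f(n) = √n is O(√n).
All listed options are valid Big-O bounds (upper bounds),
but O(√n) is the tightest (smallest valid bound).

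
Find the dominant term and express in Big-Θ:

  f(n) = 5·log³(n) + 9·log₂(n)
Θ(log³ n)

Order the terms by growth rate: 9·log₂(n) ≺ 5·log³(n).
The fastest-growing term 5·log³(n) dominates as n → ∞; dropping its constant factor gives Θ(log³ n).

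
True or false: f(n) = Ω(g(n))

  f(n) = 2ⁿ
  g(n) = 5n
True

f(n) = 2ⁿ is O(2ⁿ), and g(n) = 5n is O(n).
Since O(2ⁿ) grows at least as fast as O(n), f(n) = Ω(g(n)) is true.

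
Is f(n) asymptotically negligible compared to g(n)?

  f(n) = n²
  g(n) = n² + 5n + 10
False

f(n) = n² is O(n²), and g(n) = n² + 5n + 10 is O(n²).
Since they have the same growth rate, f(n) = o(g(n)) is false.
(f = o(g) requires f to grow strictly slower, not equal.)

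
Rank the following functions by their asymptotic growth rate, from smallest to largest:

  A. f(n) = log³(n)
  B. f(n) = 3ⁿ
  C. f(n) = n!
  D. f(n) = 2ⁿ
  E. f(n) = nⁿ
A < D < B < C < E

Comparing growth rates:
A = log³(n) is O(log³ n)
D = 2ⁿ is O(2ⁿ)
B = 3ⁿ is O(3ⁿ)
C = n! is O(n!)
E = nⁿ is O(nⁿ)

Therefore, the order from slowest to fastest is: A < D < B < C < E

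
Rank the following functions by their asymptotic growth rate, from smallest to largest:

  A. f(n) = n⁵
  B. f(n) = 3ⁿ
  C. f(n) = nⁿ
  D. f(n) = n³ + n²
D < A < B < C

Comparing growth rates:
D = n³ + n² is O(n³)
A = n⁵ is O(n⁵)
B = 3ⁿ is O(3ⁿ)
C = nⁿ is O(nⁿ)

Therefore, the order from slowest to fastest is: D < A < B < C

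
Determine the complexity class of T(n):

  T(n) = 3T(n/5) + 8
Θ(n^log₅(3))

Master Theorem: a = 3, b = 5, f(n) = 8.
Compute the critical exponent d = log₅(3) = 0.683.
Compare f(n) = Θ(1) against n^d:
  k = 0 < d = 0.683, so f(n) = O(n^(d-ε)) — Case 1.
  The recursion cost dominates: T(n) = Θ(n^d) = Θ(n^log₅(3)).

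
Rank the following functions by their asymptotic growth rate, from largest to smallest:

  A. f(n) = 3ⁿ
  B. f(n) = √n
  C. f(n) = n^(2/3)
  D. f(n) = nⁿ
D > A > C > B

Comparing growth rates:
D = nⁿ is O(nⁿ)
A = 3ⁿ is O(3ⁿ)
C = n^(2/3) is O(n^(2/3))
B = √n is O(√n)

Therefore, the order from fastest to slowest is: D > A > C > B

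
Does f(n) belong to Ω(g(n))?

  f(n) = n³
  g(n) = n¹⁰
False

f(n) = n³ is O(n³), and g(n) = n¹⁰ is O(n¹⁰).
Since O(n³) grows slower than O(n¹⁰), f(n) = Ω(g(n)) is false.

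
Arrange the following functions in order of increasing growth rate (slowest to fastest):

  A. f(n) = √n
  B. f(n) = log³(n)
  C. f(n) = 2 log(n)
C < B < A

Comparing growth rates:
C = 2 log(n) is O(log n)
B = log³(n) is O(log³ n)
A = √n is O(√n)

Therefore, the order from slowest to fastest is: C < B < A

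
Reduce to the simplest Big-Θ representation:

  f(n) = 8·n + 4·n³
Θ(n³)

Order the terms by growth rate: 8·n ≺ 4·n³.
The fastest-growing term 4·n³ dominates as n → ∞; dropping its constant factor gives Θ(n³).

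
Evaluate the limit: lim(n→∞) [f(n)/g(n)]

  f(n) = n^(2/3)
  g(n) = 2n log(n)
0

Since n^(2/3) (O(n^(2/3))) grows slower than 2n log(n) (O(n log n)),
the ratio f(n)/g(n) → 0 as n → ∞.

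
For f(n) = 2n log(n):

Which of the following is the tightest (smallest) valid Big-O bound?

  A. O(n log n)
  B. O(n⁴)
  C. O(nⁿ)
A

f(n) = 2n log(n) is O(n log n).
All listed options are valid Big-O bounds (upper bounds),
but O(n log n) is the tightest (smallest valid bound).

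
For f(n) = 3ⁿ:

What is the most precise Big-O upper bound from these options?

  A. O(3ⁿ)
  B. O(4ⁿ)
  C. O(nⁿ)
A

f(n) = 3ⁿ is O(3ⁿ).
All listed options are valid Big-O bounds (upper bounds),
but O(3ⁿ) is the tightest (smallest valid bound).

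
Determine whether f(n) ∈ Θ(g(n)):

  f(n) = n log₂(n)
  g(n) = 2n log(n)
True

f(n) = n log₂(n) and g(n) = 2n log(n) are both O(n log n).
Since they have the same asymptotic growth rate, f(n) = Θ(g(n)) is true.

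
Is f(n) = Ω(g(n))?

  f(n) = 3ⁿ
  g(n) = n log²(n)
True

f(n) = 3ⁿ is O(3ⁿ), and g(n) = n log²(n) is O(n log² n).
Since O(3ⁿ) grows at least as fast as O(n log² n), f(n) = Ω(g(n)) is true.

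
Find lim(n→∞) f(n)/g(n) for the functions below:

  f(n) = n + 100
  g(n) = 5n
1/5

Since n + 100 and 5n have the same growth rate (O(n)),
the ratio converges to a constant: 1/5.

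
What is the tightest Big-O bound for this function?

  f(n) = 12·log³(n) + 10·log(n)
O(log³ n)

The dominant term in 12·log³(n) + 10·log(n) is 12·log³(n), which is Θ(log³ n).
Lower-order terms (10·log(n)) are asymptotically negligible.
Constants are absorbed, so the tightest bound is O(log³ n).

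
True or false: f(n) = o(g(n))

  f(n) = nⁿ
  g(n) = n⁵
False

f(n) = nⁿ is O(nⁿ), and g(n) = n⁵ is O(n⁵).
Since O(nⁿ) grows faster than or equal to O(n⁵), f(n) = o(g(n)) is false.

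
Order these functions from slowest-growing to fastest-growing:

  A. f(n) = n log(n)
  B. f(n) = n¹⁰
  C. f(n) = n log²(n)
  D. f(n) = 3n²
A < C < D < B

Comparing growth rates:
A = n log(n) is O(n log n)
C = n log²(n) is O(n log² n)
D = 3n² is O(n²)
B = n¹⁰ is O(n¹⁰)

Therefore, the order from slowest to fastest is: A < C < D < B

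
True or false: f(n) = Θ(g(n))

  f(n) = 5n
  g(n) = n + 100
True

f(n) = 5n and g(n) = n + 100 are both O(n).
Since they have the same asymptotic growth rate, f(n) = Θ(g(n)) is true.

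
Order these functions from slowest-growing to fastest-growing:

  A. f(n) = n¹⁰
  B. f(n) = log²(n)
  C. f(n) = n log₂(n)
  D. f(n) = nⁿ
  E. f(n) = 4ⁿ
B < C < A < E < D

Comparing growth rates:
B = log²(n) is O(log² n)
C = n log₂(n) is O(n log n)
A = n¹⁰ is O(n¹⁰)
E = 4ⁿ is O(4ⁿ)
D = nⁿ is O(nⁿ)

Therefore, the order from slowest to fastest is: B < C < A < E < D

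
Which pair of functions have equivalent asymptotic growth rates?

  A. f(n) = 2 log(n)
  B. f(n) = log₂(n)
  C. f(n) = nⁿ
A and B

Examining each function:
  A. 2 log(n) is O(log n)
  B. log₂(n) is O(log n)
  C. nⁿ is O(nⁿ)

Functions A and B both have the same complexity class.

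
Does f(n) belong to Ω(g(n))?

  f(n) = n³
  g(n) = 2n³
True

f(n) = n³ and g(n) = 2n³ are both O(n³).
Big-Ω permits equal growth rates (f ≥ c·g for some c > 0), so f(n) = Ω(g(n)) is true.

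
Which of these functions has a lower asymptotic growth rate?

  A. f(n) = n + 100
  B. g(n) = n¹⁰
A

f(n) = n + 100 is O(n), while g(n) = n¹⁰ is O(n¹⁰).
Since O(n) grows slower than O(n¹⁰), f(n) is dominated.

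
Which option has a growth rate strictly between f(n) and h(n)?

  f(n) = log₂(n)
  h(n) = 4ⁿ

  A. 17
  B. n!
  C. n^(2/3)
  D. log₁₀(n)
C

We need g(n) with log₂(n) = o(g(n)) and g(n) = o(4ⁿ), i.e. O(log n) ≺ g ≺ O(4ⁿ).
Check each option:
  A. 17 — O(1) does not grow strictly faster than f(n)
  B. n! — O(n!) does not grow strictly slower than h(n)
  C. n^(2/3) — O(n^(2/3)) is strictly between O(log n) and O(4ⁿ) ✓
  D. log₁₀(n) — O(log n) does not grow strictly faster than f(n)

Only option C (n^(2/3)) lies strictly between.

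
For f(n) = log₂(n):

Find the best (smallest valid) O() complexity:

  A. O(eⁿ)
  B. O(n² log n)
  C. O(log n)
C

f(n) = log₂(n) is O(log n).
All listed options are valid Big-O bounds (upper bounds),
but O(log n) is the tightest (smallest valid bound).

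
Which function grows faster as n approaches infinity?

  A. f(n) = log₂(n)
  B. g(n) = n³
B

f(n) = log₂(n) is O(log n), while g(n) = n³ is O(n³).
Since O(n³) grows faster than O(log n), g(n) dominates.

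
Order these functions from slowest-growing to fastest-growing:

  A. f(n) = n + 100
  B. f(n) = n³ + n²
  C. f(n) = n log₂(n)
A < C < B

Comparing growth rates:
A = n + 100 is O(n)
C = n log₂(n) is O(n log n)
B = n³ + n² is O(n³)

Therefore, the order from slowest to fastest is: A < C < B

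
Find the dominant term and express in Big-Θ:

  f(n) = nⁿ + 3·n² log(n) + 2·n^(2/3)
Θ(nⁿ)

Order the terms by growth rate: 2·n^(2/3) ≺ 3·n² log(n) ≺ nⁿ.
The fastest-growing term nⁿ dominates as n → ∞; dropping its constant factor gives Θ(nⁿ).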